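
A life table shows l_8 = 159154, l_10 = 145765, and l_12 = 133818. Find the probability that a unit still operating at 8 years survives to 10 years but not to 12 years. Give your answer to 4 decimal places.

This is the probability of reaching 10 but not 12, conditional on being operational at 8: (l_10 − l_12) / l_8.
= (145765 − 133818) / 159154 = 11947 / 159154 = 0.075066.

0.0751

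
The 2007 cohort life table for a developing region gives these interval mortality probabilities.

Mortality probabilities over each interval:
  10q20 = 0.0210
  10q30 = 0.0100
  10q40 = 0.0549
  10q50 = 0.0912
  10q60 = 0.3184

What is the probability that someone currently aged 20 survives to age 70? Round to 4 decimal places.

0.5674

The overall survival probability is (1 − 0.0210) × (1 − 0.0100) × (1 − 0.0549) × (1 − 0.0912) × (1 − 0.3184).
= 0.9790 × 0.9900 × 0.9451 × 0.9088 × 0.6816 = 0.567406.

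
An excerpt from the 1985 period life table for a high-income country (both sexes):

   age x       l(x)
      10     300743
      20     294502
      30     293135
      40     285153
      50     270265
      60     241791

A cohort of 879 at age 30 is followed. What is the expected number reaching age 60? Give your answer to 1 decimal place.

725.0

The relevant probability is 241791/293135 = 0.824845.
Expected number = 879 × 0.824845 = 725.0.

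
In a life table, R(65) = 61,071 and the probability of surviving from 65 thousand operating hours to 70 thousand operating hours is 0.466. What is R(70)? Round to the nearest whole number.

28459

R(70) = R(65) × p = 61,071 × 0.466 = 28459.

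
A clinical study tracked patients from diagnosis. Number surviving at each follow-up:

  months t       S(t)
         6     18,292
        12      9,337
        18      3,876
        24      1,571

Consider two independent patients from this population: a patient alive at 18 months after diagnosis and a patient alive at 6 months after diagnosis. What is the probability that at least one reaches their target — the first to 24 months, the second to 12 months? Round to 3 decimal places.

0.709

p₁ = S(24)/S(18) = 1,571/3,876 = 0.405315; p₂ = S(12)/S(6) = 9,337/18,292 = 0.510442.
P(at least one) = 1 − (1−p₁)(1−p₂) = 1 − 0.594685 × 0.489558 = 0.708867.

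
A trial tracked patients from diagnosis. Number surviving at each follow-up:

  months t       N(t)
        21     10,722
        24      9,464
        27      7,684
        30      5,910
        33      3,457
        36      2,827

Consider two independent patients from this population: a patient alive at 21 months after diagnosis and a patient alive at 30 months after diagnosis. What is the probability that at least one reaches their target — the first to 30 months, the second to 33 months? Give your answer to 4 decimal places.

p₁ = N(30)/N(21) = 5,910/10,722 = 0.551203; p₂ = N(33)/N(30) = 3,457/5,910 = 0.584941.
P(at least one) = 1 − (1−p₁)(1−p₂) = 1 − 0.448797 × 0.415059 = 0.813723.

0.8137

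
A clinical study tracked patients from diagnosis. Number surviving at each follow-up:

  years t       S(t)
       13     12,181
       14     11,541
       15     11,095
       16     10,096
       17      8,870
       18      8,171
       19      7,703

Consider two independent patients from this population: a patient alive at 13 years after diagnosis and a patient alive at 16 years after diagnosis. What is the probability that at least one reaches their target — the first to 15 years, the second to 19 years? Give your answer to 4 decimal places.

0.9789

p₁ = S(15)/S(13) = 11,095/12,181 = 0.910845; p₂ = S(19)/S(16) = 7,703/10,096 = 0.762975.
P(at least one) = 1 − (1−p₁)(1−p₂) = 1 − 0.089155 × 0.237025 = 0.978868.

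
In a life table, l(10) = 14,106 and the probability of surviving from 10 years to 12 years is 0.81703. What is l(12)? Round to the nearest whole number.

11525

l(12) = l(10) × p = 14,106 × 0.81703 = 11525.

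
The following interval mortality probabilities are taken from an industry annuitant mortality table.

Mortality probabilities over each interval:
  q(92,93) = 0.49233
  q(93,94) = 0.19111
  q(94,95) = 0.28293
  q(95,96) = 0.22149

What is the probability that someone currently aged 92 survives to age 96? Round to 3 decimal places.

0.229

Survival from 92 to 96 is the product of surviving each interval: (1 − 0.49233) × (1 − 0.19111) × (1 − 0.28293) × (1 − 0.22149).
= 0.50767 × 0.80889 × 0.71707 × 0.77851 = 0.229243.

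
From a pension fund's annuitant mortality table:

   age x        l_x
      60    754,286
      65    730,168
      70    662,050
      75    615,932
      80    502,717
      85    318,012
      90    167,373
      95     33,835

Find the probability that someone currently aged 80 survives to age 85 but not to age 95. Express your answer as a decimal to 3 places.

0.565

We want 5|10q80 = (l_85 − l_95)/l_80.
This is the probability of reaching 85 but not 95, conditional on being alive at 80: (l_85 − l_95) / l_80.
= (318,012 − 33,835) / 502,717 = 284,177 / 502,717 = 0.565282.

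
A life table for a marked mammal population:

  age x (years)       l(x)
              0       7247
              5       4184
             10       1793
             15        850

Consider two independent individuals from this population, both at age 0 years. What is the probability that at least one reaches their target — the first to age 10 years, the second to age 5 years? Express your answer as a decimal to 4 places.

0.6819

p₁ = l(10)/l(0) = 1793/7247 = 0.247413; p₂ = l(5)/l(0) = 4184/7247 = 0.577342.
P(at least one) = 1 − (1−p₁)(1−p₂) = 1 − 0.752587 × 0.422658 = 0.681913.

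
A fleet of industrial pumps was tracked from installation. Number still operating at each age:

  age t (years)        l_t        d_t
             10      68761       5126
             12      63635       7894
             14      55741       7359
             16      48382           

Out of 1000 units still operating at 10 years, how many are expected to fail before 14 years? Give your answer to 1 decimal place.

189.4

The relevant probability is 1 − 55741/68761 = 0.189352.
Expected number = 1000 × 0.189352 = 189.4.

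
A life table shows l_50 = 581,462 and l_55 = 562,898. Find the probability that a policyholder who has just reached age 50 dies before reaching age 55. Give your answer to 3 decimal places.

P(die before 55 | alive at 50) = 1 − l_55/l_50 = 1 − 562,898/581,462 = (18,564)/581,462 = 0.031926.

0.032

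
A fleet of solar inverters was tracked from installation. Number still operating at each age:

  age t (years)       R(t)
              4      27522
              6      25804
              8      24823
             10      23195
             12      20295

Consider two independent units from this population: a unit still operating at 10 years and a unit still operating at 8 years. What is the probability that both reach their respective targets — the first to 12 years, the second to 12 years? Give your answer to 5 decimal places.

0.71537

p₁ = R(12)/R(10) = 20295/23195 = 0.874973; p₂ = R(12)/R(8) = 20295/24823 = 0.817589.
P(both) = p₁ × p₂ = 0.874973 × 0.817589 = 0.715368.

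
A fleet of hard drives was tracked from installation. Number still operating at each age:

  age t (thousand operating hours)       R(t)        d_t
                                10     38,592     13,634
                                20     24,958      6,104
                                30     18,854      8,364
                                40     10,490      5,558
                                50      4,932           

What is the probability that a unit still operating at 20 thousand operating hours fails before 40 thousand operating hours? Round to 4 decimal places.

P(fail before 40 | operational at 20) = 1 − R(40)/R(20) = 1 − 10,490/24,958 = (14,468)/24,958 = 0.579694.

0.5797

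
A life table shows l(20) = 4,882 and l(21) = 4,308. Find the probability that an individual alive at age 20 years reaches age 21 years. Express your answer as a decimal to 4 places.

0.8824

The conditional survival probability is l(21)/l(20) = 4,308/4,882 = 0.882425.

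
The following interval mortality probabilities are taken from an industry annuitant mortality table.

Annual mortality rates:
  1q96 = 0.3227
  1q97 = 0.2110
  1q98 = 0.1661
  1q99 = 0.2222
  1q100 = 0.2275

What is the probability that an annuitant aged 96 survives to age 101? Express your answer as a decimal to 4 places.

Chaining the interval survival probabilities: (1 − 0.3227) × (1 − 0.2110) × (1 − 0.1661) × (1 − 0.2222) × (1 − 0.2275).
= 0.6773 × 0.7890 × 0.8339 × 0.7778 × 0.7725 = 0.267756.

0.2678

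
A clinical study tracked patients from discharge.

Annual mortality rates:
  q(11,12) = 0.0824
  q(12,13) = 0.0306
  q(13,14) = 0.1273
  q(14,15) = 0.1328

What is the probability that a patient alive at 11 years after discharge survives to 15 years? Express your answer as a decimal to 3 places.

0.673

Survival from 11 to 15 is the product of surviving each interval: (1 − 0.0824) × (1 − 0.0306) × (1 − 0.1273) × (1 − 0.1328).
= 0.9176 × 0.9694 × 0.8727 × 0.8672 = 0.673195.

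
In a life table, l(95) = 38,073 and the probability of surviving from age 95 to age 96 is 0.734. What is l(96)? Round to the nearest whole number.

27946

l(96) = l(95) × p = 38,073 × 0.734 = 27946.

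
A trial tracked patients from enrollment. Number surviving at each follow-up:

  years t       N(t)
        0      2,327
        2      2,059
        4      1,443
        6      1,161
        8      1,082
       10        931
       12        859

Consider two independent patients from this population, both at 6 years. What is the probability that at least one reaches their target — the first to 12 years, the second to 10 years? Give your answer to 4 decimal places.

p₁ = N(12)/N(6) = 859/1,161 = 0.739879; p₂ = N(10)/N(6) = 931/1,161 = 0.801895.
P(at least one) = 1 − (1−p₁)(1−p₂) = 1 − 0.260121 × 0.198105 = 0.948469.

0.9485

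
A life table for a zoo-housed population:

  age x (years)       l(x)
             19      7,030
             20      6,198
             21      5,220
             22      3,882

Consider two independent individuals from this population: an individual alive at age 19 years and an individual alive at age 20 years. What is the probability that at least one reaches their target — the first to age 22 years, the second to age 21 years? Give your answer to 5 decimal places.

p₁ = l(22)/l(19) = 3,882/7,030 = 0.552205; p₂ = l(21)/l(20) = 5,220/6,198 = 0.842207.
P(at least one) = 1 − (1−p₁)(1−p₂) = 1 − 0.447795 × 0.157793 = 0.929341.

0.92934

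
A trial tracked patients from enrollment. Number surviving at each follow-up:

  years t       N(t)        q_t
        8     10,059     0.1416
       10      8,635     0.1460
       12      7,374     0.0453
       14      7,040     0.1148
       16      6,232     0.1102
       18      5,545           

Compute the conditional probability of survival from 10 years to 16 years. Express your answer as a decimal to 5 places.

0.72171

The conditional survival probability is N(16)/N(10) = 6,232/8,635 = 0.721714.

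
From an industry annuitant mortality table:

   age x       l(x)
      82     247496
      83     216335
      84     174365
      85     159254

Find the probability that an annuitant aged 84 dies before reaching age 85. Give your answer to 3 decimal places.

P(die before 85 | alive at 84) = 1 − l(85)/l(84) = 1 − 159254/174365 = (15111)/174365 = 0.086663.

0.087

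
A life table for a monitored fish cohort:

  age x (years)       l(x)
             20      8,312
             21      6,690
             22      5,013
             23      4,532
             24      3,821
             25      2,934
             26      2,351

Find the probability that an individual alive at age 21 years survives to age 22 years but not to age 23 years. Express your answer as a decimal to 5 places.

This is the probability of reaching 22 but not 23, conditional on being alive at 21: (l(22) − l(23)) / l(21).
= (5,013 − 4,532) / 6,690 = 481 / 6,690 = 0.071898.

0.07190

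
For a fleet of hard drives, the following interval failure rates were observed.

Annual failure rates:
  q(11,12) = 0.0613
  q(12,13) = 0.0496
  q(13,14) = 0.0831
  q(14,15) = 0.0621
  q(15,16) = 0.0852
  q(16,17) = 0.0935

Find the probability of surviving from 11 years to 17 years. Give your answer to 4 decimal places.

0.6362

P(survive 11→17) = (1 − 0.0613) × (1 − 0.0496) × (1 − 0.0831) × (1 − 0.0621) × (1 − 0.0852) × (1 − 0.0935).
= 0.9387 × 0.9504 × 0.9169 × 0.9379 × 0.9148 × 0.9065 = 0.636218.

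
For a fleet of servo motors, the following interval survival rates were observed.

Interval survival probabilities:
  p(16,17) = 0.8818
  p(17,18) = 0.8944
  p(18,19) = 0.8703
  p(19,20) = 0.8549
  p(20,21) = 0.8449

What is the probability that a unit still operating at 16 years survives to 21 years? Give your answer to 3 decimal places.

The overall survival probability is 0.8818 × 0.8944 × 0.8703 × 0.8549 × 0.8449.
= 0.495783.

0.496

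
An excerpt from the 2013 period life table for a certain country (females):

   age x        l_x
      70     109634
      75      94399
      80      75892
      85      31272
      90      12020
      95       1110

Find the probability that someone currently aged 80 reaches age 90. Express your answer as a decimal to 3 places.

We want 10p80 = l_90/l_80.
The conditional survival probability is l_90/l_80 = 12020/75892 = 0.158383.

0.158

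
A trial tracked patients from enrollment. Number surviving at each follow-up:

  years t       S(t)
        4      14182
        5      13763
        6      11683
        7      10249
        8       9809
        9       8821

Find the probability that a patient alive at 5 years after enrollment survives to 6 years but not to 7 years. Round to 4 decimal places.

0.1042

This is the probability of reaching 6 but not 7, conditional on being alive at 5: (S(6) − S(7)) / S(5).
= (11683 − 10249) / 13763 = 1434 / 13763 = 0.104192.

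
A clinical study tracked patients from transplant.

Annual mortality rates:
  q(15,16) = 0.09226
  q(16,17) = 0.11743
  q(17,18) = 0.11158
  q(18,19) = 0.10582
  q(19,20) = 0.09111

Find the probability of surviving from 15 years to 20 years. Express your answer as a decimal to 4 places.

The overall survival probability is (1 − 0.09226) × (1 − 0.11743) × (1 − 0.11158) × (1 − 0.10582) × (1 − 0.09111).
= 0.90774 × 0.88257 × 0.88842 × 0.89418 × 0.90889 = 0.578449.

0.5784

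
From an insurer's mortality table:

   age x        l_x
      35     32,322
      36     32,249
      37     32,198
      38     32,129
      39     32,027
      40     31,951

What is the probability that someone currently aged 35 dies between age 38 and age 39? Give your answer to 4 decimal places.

We want 3|1q35 = (l_38 − l_39)/l_35.
This is the probability of reaching 38 but not 39, conditional on being alive at 35: (l_38 − l_39) / l_35.
= (32,129 − 32,027) / 32,322 = 102 / 32,322 = 0.003156.

0.0032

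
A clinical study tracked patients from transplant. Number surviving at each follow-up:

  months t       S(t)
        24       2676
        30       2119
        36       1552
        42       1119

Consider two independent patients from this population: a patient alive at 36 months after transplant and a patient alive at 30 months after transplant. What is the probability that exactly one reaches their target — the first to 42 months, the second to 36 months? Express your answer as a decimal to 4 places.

0.3973

p₁ = S(42)/S(36) = 1119/1552 = 0.721005; p₂ = S(36)/S(30) = 1552/2119 = 0.732421.
P(exactly one) = p₁(1−p₂) + (1−p₁)p₂ = 0.192926 + 0.204342 = 0.397268.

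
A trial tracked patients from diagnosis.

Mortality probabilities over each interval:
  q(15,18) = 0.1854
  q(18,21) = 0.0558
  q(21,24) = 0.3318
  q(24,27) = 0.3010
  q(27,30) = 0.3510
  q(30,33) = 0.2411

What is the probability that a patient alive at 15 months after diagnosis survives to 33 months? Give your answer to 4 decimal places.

P(survive 15→33) = (1 − 0.1854) × (1 − 0.0558) × (1 − 0.3318) × (1 − 0.3010) × (1 − 0.3510) × (1 − 0.2411).
= 0.8146 × 0.9442 × 0.6682 × 0.6990 × 0.6490 × 0.7589 = 0.176938.

0.1769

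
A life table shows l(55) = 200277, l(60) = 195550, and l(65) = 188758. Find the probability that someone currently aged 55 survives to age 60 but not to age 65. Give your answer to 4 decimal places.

0.0339

This is the probability of reaching 60 but not 65, conditional on being alive at 55: (l(60) − l(65)) / l(55).
= (195550 − 188758) / 200277 = 6792 / 200277 = 0.033913.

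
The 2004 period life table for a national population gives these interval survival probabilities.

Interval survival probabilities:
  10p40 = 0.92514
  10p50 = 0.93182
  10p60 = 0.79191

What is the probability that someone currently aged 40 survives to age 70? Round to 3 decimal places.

30p40 = 0.92514 × 0.93182 × 0.79191.
= 0.682677.

0.683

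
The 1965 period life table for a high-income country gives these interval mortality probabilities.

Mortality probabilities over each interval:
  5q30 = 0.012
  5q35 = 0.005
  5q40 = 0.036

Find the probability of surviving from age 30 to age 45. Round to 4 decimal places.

0.9477

15p30 = (1 − 0.012) × (1 − 0.005) × (1 − 0.036).
= 0.988 × 0.995 × 0.964 = 0.947670.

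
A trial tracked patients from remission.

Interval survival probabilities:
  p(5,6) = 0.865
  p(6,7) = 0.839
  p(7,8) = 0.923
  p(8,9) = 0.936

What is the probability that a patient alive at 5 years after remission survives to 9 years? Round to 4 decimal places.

0.6270

The overall survival probability is 0.865 × 0.839 × 0.923 × 0.936.
= 0.626983.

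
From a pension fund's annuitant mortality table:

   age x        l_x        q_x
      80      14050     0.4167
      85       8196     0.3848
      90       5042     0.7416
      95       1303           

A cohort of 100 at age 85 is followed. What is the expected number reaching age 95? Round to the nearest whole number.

The relevant probability is 1303/8196 = 0.158980.
Expected number = 100 × 0.158980 = 16.

16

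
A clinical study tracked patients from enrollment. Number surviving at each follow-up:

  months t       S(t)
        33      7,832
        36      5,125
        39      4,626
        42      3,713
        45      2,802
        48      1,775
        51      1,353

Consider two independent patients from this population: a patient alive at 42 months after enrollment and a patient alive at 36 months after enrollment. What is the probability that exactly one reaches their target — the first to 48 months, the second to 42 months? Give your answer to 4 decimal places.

p₁ = S(48)/S(42) = 1,775/3,713 = 0.478050; p₂ = S(42)/S(36) = 3,713/5,125 = 0.724488.
P(exactly one) = p₁(1−p₂) + (1−p₁)p₂ = 0.131709 + 0.378147 = 0.509855.

0.5099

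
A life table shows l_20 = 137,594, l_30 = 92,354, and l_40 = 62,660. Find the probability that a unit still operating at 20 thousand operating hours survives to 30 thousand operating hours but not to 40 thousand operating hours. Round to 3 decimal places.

0.216

This is the probability of reaching 30 but not 40, conditional on being operational at 20: (l_30 − l_40) / l_20.
= (92,354 − 62,660) / 137,594 = 29,694 / 137,594 = 0.215809.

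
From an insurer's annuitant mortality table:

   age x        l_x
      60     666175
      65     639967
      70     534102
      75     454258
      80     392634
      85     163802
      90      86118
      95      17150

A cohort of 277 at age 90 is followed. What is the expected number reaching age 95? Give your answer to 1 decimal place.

55.2

The relevant probability is 17150/86118 = 0.199145.
Expected number = 277 × 0.199145 = 55.2.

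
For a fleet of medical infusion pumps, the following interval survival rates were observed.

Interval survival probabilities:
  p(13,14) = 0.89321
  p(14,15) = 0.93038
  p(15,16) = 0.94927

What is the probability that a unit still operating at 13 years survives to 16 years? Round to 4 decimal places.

Chaining the interval survival probabilities: 0.89321 × 0.93038 × 0.94927.
= 0.788867.

0.7889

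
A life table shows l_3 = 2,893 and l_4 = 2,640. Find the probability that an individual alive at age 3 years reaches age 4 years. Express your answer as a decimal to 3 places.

The conditional survival probability is l_4/l_3 = 2,640/2,893 = 0.912548.

0.913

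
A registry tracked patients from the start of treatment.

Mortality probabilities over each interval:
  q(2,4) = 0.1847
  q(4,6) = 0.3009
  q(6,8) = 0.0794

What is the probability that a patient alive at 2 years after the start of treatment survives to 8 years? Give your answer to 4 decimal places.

Survival from 2 to 8 is the product of surviving each interval: (1 − 0.1847) × (1 − 0.3009) × (1 − 0.0794).
= 0.8153 × 0.6991 × 0.9206 = 0.524720.

0.5247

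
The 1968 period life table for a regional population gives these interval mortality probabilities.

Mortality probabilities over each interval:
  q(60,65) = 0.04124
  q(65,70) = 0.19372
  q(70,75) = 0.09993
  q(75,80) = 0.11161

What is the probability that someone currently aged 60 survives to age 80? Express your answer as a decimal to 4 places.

Chaining the interval survival probabilities: (1 − 0.04124) × (1 − 0.19372) × (1 − 0.09993) × (1 − 0.11161).
= 0.95876 × 0.80628 × 0.90007 × 0.88839 = 0.618124.

0.6181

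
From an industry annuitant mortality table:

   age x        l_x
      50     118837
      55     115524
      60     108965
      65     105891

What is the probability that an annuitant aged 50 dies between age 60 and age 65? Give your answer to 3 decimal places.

We want 10|5q50 = (l_60 − l_65)/l_50.
This is the probability of reaching 60 but not 65, conditional on being alive at 50: (l_60 − l_65) / l_50.
= (108965 − 105891) / 118837 = 3074 / 118837 = 0.025867.

0.026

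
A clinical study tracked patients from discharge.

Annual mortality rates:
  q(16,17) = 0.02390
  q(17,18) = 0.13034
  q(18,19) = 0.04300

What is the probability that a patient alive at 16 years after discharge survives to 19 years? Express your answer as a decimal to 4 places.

0.8124

Survival from 16 to 19 is the product of surviving each interval: (1 − 0.02390) × (1 − 0.13034) × (1 − 0.04300).
= 0.97610 × 0.86966 × 0.95700 = 0.812373.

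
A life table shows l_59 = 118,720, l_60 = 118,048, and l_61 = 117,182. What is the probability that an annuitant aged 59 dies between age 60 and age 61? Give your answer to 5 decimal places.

0.00729

This is the probability of reaching 60 but not 61, conditional on being alive at 59: (l_60 − l_61) / l_59.
= (118,048 − 117,182) / 118,720 = 866 / 118,720 = 0.007294.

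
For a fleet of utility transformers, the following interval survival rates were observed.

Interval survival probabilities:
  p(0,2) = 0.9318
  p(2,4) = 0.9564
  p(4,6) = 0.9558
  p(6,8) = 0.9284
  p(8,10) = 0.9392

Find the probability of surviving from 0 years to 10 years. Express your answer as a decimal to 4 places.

P(survive 0→10) = 0.9318 × 0.9564 × 0.9558 × 0.9284 × 0.9392.
= 0.742716.

0.7427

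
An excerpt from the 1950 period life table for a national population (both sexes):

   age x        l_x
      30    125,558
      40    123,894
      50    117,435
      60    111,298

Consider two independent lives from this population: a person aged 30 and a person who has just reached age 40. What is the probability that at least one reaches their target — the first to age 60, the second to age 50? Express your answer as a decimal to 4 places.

0.9941

p₁ = l_60/l_30 = 111,298/125,558 = 0.886427; p₂ = l_50/l_40 = 117,435/123,894 = 0.947867.
P(at least one) = 1 − (1−p₁)(1−p₂) = 1 − 0.113573 × 0.052133 = 0.994079.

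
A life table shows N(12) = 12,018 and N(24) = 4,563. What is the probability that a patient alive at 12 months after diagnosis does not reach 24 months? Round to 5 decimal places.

0.62032

P(die before 24 | alive at 12) = 1 − N(24)/N(12) = 1 − 4,563/12,018 = (7,455)/12,018 = 0.620320.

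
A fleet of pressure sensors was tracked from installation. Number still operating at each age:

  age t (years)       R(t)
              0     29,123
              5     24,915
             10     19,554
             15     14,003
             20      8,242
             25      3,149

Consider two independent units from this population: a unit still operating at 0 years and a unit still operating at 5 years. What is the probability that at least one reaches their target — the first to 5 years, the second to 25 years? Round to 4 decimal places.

0.8738

p₁ = R(5)/R(0) = 24,915/29,123 = 0.855509; p₂ = R(25)/R(5) = 3,149/24,915 = 0.126390.
P(at least one) = 1 − (1−p₁)(1−p₂) = 1 − 0.144491 × 0.873610 = 0.873771.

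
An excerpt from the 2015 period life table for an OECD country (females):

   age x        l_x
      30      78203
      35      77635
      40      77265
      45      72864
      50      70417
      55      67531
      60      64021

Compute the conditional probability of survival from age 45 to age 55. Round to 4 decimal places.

The conditional survival probability is l_55/l_45 = 67531/72864 = 0.926809.

0.9268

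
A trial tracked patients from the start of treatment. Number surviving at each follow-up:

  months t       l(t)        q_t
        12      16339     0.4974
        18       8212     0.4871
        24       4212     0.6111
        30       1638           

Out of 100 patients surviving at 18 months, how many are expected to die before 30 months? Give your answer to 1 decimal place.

The relevant probability is 1 − 1638/8212 = 0.800536.
Expected number = 100 × 0.800536 = 80.1.

80.1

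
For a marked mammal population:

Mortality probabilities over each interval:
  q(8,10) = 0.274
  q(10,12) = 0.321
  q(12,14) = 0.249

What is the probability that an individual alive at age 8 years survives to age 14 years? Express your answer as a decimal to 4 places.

Survival from 8 to 14 is the product of surviving each interval: (1 − 0.274) × (1 − 0.321) × (1 − 0.249).
= 0.726 × 0.679 × 0.751 = 0.370208.

0.3702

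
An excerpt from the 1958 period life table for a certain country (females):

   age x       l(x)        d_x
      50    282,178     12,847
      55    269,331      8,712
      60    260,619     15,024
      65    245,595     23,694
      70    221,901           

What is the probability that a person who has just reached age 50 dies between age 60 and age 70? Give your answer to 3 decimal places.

This is the probability of reaching 60 but not 70, conditional on being alive at 50: (l(60) − l(70)) / l(50).
= (260,619 − 221,901) / 282,178 = 38,718 / 282,178 = 0.137211.

0.137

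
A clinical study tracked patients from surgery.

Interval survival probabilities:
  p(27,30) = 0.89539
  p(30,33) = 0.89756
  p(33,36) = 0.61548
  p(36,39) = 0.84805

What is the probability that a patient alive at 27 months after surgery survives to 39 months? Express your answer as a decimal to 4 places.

0.4195

Chaining the interval survival probabilities: 0.89539 × 0.89756 × 0.61548 × 0.84805.
= 0.419480.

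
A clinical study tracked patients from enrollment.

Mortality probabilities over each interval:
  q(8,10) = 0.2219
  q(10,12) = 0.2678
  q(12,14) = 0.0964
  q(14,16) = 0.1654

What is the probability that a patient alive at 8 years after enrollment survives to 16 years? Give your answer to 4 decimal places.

0.4297

P(survive 8→16) = (1 − 0.2219) × (1 − 0.2678) × (1 − 0.0964) × (1 − 0.1654).
= 0.7781 × 0.7322 × 0.9036 × 0.8346 = 0.429655.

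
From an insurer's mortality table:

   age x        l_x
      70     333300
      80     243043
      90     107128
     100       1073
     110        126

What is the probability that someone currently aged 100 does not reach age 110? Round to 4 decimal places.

0.8826

P(die before 110 | alive at 100) = 1 − l_110/l_100 = 1 − 126/1073 = (947)/1073 = 0.882572.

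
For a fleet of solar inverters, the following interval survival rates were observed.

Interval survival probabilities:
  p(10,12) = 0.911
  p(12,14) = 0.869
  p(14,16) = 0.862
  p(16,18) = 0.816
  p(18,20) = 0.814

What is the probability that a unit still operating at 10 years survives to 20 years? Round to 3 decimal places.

0.453

The overall survival probability is 0.911 × 0.869 × 0.862 × 0.816 × 0.814.
= 0.453273.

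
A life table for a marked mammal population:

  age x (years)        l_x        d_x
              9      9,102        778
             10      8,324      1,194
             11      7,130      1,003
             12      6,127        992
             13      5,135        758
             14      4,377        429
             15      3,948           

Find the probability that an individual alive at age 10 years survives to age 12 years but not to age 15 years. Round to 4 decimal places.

0.2618

This is the probability of reaching 12 but not 15, conditional on being alive at 10: (l_12 − l_15) / l_10.
= (6,127 − 3,948) / 8,324 = 2,179 / 8,324 = 0.261773.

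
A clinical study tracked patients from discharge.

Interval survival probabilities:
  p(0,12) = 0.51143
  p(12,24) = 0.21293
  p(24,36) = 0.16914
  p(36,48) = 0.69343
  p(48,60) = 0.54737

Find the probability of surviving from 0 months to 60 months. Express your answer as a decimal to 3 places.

0.007

Chaining the interval survival probabilities: 0.51143 × 0.21293 × 0.16914 × 0.69343 × 0.54737.
= 0.006991.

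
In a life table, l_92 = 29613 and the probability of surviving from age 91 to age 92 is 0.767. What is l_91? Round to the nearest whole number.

38609

l_91 = l_92 / p = 29613 / 0.767 = 38609.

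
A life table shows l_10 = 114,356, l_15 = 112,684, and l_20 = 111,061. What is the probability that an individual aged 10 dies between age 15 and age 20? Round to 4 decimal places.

0.0142

We want 5|5q10 = (l_15 − l_20)/l_10.
This is the probability of reaching 15 but not 20, conditional on being alive at 10: (l_15 − l_20) / l_10.
= (112,684 − 111,061) / 114,356 = 1,623 / 114,356 = 0.014193.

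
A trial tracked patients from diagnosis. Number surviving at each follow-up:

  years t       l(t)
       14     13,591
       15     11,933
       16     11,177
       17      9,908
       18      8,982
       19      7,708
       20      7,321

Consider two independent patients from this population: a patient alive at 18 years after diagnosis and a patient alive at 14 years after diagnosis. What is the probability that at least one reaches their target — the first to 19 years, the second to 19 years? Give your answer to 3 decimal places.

0.939

p₁ = l(19)/l(18) = 7,708/8,982 = 0.858161; p₂ = l(19)/l(14) = 7,708/13,591 = 0.567140.
P(at least one) = 1 − (1−p₁)(1−p₂) = 1 − 0.141839 × 0.432860 = 0.938604.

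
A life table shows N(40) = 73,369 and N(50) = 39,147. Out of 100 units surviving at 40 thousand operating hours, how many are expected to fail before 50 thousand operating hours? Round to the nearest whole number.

47

The relevant probability is 1 − 39,147/73,369 = 0.466437.
Expected number = 100 × 0.466437 = 47.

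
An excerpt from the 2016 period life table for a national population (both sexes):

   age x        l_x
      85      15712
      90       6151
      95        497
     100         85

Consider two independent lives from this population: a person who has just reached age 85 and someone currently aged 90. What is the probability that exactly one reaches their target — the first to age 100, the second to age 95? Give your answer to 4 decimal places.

p₁ = l_100/l_85 = 85/15712 = 0.005410; p₂ = l_95/l_90 = 497/6151 = 0.080800.
P(exactly one) = p₁(1−p₂) + (1−p₁)p₂ = 0.004973 + 0.080363 = 0.085336.

0.0853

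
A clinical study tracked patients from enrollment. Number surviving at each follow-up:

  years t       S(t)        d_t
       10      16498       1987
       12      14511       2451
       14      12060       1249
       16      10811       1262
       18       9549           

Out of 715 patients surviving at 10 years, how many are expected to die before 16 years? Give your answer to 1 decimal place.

The relevant probability is 1 − 10811/16498 = 0.344708.
Expected number = 715 × 0.344708 = 246.5.

246.5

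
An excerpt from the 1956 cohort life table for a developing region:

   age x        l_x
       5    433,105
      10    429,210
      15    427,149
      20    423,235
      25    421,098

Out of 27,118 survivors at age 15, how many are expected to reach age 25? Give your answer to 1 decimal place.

The relevant probability is 421,098/427,149 = 0.985834.
Expected number = 27,118 × 0.985834 = 26733.8.

26733.8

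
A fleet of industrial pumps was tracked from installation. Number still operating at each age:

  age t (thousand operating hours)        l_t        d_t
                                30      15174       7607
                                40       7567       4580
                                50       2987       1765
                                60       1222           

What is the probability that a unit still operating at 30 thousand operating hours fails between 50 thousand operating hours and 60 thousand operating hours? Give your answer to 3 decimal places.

0.116

This is the probability of reaching 50 but not 60, conditional on being operational at 30: (l_50 − l_60) / l_30.
= (2987 − 1222) / 15174 = 1765 / 15174 = 0.116317.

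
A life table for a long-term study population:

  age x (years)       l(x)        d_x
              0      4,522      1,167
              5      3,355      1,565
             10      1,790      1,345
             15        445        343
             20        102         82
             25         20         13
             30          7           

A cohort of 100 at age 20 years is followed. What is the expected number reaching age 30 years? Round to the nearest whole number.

7

The relevant probability is 7/102 = 0.068627.
Expected number = 100 × 0.068627 = 7.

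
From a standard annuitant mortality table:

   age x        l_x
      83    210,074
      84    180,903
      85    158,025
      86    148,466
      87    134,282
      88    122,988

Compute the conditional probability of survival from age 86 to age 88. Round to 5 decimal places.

We want 2p86 = l_88/l_86.
The conditional survival probability is l_88/l_86 = 122,988/148,466 = 0.828392.

0.82839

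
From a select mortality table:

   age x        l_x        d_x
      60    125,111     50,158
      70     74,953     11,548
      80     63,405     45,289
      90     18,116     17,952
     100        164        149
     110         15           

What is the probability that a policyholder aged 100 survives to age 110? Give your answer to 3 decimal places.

We want 10p100 = l_110/l_100.
The conditional survival probability is l_110/l_100 = 15/164 = 0.091463.

0.091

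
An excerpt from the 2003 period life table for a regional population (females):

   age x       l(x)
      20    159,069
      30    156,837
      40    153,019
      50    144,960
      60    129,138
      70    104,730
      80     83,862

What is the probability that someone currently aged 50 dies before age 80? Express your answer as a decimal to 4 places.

0.4215

P(die before 80 | alive at 50) = 1 − l(80)/l(50) = 1 − 83,862/144,960 = (61,098)/144,960 = 0.421482.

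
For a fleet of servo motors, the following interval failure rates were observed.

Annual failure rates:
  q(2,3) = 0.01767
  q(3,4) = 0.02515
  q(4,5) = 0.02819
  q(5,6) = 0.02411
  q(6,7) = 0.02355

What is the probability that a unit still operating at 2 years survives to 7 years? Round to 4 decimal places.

0.8868

P(survive 2→7) = (1 − 0.01767) × (1 − 0.02515) × (1 − 0.02819) × (1 − 0.02411) × (1 − 0.02355).
= 0.98233 × 0.97485 × 0.97181 × 0.97589 × 0.97645 = 0.886804.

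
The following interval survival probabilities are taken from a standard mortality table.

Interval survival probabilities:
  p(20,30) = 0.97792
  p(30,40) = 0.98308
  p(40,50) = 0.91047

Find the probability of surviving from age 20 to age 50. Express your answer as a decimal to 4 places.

Chaining the interval survival probabilities: 0.97792 × 0.98308 × 0.91047.
= 0.875302.

0.8753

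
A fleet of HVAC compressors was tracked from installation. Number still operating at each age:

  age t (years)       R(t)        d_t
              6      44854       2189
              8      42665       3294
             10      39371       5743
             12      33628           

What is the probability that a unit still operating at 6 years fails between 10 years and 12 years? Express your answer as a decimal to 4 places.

0.1280

This is the probability of reaching 10 but not 12, conditional on being operational at 6: (R(10) − R(12)) / R(6).
= (39371 − 33628) / 44854 = 5743 / 44854 = 0.128038.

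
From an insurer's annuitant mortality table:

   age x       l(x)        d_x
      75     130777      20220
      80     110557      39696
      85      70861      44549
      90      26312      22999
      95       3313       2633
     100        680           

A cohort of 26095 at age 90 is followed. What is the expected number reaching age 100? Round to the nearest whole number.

The relevant probability is 680/26312 = 0.025844.
Expected number = 26095 × 0.025844 = 674.

674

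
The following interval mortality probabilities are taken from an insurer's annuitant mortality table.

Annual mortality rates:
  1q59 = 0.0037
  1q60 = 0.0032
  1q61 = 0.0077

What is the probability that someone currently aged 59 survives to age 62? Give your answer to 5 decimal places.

Chaining the interval survival probabilities: (1 − 0.0037) × (1 − 0.0032) × (1 − 0.0077).
= 0.9963 × 0.9968 × 0.9923 = 0.985465.

0.98546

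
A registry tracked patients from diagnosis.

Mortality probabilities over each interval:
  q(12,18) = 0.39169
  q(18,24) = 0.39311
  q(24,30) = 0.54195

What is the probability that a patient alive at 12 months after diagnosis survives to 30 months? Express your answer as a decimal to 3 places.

Survival from 12 to 30 is the product of surviving each interval: (1 − 0.39169) × (1 − 0.39311) × (1 − 0.54195).
= 0.60831 × 0.60689 × 0.45805 = 0.169102.

0.169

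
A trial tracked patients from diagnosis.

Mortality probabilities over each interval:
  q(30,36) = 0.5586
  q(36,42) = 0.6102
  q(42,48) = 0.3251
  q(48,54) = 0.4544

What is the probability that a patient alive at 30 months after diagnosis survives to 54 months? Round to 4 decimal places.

0.0634

Chaining the interval survival probabilities: (1 − 0.5586) × (1 − 0.6102) × (1 − 0.3251) × (1 − 0.4544).
= 0.4414 × 0.3898 × 0.6749 × 0.5456 = 0.063356.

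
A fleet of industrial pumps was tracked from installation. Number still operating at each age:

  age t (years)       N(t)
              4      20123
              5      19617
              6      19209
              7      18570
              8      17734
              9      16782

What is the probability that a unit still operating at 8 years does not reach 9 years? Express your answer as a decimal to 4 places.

0.0537

P(fail before 9 | operational at 8) = 1 − N(9)/N(8) = 1 − 16782/17734 = (952)/17734 = 0.053682.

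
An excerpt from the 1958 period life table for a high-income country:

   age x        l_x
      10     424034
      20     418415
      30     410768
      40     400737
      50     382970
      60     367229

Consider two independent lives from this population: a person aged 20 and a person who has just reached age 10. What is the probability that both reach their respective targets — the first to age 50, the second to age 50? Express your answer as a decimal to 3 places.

p₁ = l_50/l_20 = 382970/418415 = 0.915287; p₂ = l_50/l_10 = 382970/424034 = 0.903159.
P(both) = p₁ × p₂ = 0.915287 × 0.903159 = 0.826650.

0.827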